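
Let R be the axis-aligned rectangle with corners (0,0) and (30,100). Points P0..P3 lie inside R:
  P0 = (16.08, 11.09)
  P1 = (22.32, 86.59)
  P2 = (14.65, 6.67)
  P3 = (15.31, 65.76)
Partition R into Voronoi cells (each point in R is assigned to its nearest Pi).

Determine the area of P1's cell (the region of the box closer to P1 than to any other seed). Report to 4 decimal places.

1. box [0,30]×[0,100]: [(0, 0) (30, 0) (30, 100) (0, 100)]
2. ⊥bis P1·P0 via (19.2,48.84): [(0, 50.4269) (30, 47.9474) (30, 100) (0, 100)]  |A|=1524.3862
3. ⊥bis P1·P2 via (18.485,46.63): [(0, 50.4269) (30, 47.9474) (30, 100) (0, 100)]  |A|=1524.3862
4. ⊥bis P1·P3 via (18.815,76.175): [(0, 82.5069) (30, 72.4109) (30, 100) (0, 100)]  |A|=676.2337
5. canonical 4-gon: [(0, 82.5069) (30, 72.4109) (30, 100) (0, 100)]
6. shoelace: 676.2337

Area of P1's cell: 676.2337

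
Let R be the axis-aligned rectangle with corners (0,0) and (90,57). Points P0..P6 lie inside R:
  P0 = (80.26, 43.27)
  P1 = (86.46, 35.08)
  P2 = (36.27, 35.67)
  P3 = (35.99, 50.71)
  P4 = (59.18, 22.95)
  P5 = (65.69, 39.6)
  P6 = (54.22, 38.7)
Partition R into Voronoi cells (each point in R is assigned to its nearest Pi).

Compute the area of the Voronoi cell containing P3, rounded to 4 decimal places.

1. box [0,90]×[0,57]: [(0, 0) (90, 0) (90, 57) (0, 57)]
2. ⊥bis P3·P0 via (58.125,46.99): [(0, 0) (50.2279, 0) (59.8073, 57) (0, 57)]  |A|=3136.0019
3. ⊥bis P3·P1 via (61.225,42.895): [(0, 0) (47.9409, 0) (52.9417, 16.1477) (59.8073, 57) (0, 57)]  |A|=3117.5372
4. ⊥bis P3·P2 via (36.13,43.19): [(0, 42.5174) (57.5534, 43.5888) (59.8073, 57) (0, 57)]  |A|=817.8049
5. ⊥bis P3·P4 via (47.585,36.83): [(0, 42.5174) (55.633, 43.5531) (57.8601, 45.4135) (59.8073, 57) (0, 57)]  |A|=816.0583
6. ⊥bis P3·P5 via (50.84,45.155): [(0, 42.5174) (50.203, 43.452) (55.2709, 57) (0, 57)]  |A|=737.9407
7. ⊥bis P3·P6 via (45.105,44.705): [(0, 42.5174) (44.206, 43.3404) (53.205, 57) (0, 57)]  |A|=683.4902
8. canonical 4-gon: [(0, 42.5174) (44.206, 43.3404) (53.205, 57) (0, 57)]
9. shoelace: 683.4902

Area of P3's cell: 683.4902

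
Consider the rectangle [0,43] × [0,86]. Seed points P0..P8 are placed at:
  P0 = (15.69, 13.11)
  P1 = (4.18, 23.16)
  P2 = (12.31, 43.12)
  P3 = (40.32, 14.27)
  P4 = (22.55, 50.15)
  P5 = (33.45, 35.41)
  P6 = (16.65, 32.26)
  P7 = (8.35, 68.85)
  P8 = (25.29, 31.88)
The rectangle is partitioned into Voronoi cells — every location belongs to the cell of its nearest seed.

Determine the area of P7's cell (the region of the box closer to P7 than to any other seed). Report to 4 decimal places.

Area of P7's cell: 905.6823

1. box [0,43]×[0,86]: [(0, 0) (43, 0) (43, 86) (0, 86)]
2. ⊥bis P7·P0 via (12.02,40.98): [(0, 39.3972) (43, 45.0595) (43, 86) (0, 86)]  |A|=1882.1808
3. ⊥bis P7·P1 via (6.265,46.005): [(0, 46.5768) (32.2028, 43.6377) (43, 45.0595) (43, 86) (0, 86)]  |A|=1766.5789
4. ⊥bis P7·P2 via (10.33,55.985): [(0, 54.3952) (43, 61.0131) (43, 86) (0, 86)]  |A|=1216.7224
5. ⊥bis P7·P3 via (24.335,41.56): [(0, 54.3952) (43, 61.0131) (43, 86) (0, 86)]  |A|=1216.7224
6. ⊥bis P7·P4 via (15.45,59.5): [(0, 54.3952) (10.9459, 56.0798) (43, 80.4203) (43, 86) (0, 86)]  |A|=905.6823
7. ⊥bis P7·P5 via (20.9,52.13): [(0, 54.3952) (10.9459, 56.0798) (43, 80.4203) (43, 86) (0, 86)]  |A|=905.6823
8. ⊥bis P7·P6 via (12.5,50.555): [(0, 54.3952) (10.9459, 56.0798) (43, 80.4203) (43, 86) (0, 86)]  |A|=905.6823
9. ⊥bis P7·P8 via (16.82,50.365): [(0, 54.3952) (10.9459, 56.0798) (43, 80.4203) (43, 86) (0, 86)]  |A|=905.6823
10. canonical 5-gon: [(0, 54.3952) (10.9459, 56.0798) (43, 80.4203) (43, 86) (0, 86)]
11. shoelace: 905.6823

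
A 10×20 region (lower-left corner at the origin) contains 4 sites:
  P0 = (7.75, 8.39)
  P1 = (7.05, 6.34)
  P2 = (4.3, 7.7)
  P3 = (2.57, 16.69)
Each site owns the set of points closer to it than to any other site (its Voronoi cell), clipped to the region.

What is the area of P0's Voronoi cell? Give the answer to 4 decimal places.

1. box [0,10]×[0,20]: [(0, 0) (10, 0) (10, 20) (0, 20)]
2. ⊥bis P0·P1 via (7.4,7.365): [(0, 9.8918) (10, 6.4772) (10, 20) (0, 20)]  |A|=118.1549
3. ⊥bis P0·P2 via (6.025,8.045): [(6.0702, 7.8191) (10, 6.4772) (10, 20) (3.634, 20)]  |A|=65.3429
4. ⊥bis P0·P3 via (5.16,12.54): [(5.1298, 12.5211) (6.0702, 7.8191) (10, 6.4772) (10, 15.5606)]  |A|=30.7273
5. canonical 4-gon: [(5.1298, 12.5211) (6.0702, 7.8191) (10, 6.4772) (10, 15.5606)]
6. shoelace: 30.7273

Area of P0's cell: 30.7273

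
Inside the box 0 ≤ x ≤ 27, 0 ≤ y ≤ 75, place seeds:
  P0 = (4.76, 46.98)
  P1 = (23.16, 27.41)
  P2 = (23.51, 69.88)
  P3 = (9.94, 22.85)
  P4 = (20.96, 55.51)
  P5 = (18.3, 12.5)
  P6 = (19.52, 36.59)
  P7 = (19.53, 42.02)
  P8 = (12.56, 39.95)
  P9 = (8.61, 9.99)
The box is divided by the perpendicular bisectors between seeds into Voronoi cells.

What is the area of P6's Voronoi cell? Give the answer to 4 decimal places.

1. box [0,27]×[0,75]: [(0, 0) (27, 0) (27, 75) (0, 75)]
2. ⊥bis P6·P0 via (12.14,41.785): [(0, 24.539) (0, 0) (27, 0) (27, 62.8951)]  |A|=1180.3593
3. ⊥bis P6·P1 via (21.34,32): [(0, 24.539) (0, 23.5384) (27, 34.2443) (27, 62.8951)]  |A|=400.2934
4. ⊥bis P6·P2 via (21.515,53.235): [(20.3023, 53.3803) (0, 24.539) (0, 23.5384) (27, 34.2443) (27, 52.5776)]  |A|=365.7418
5. ⊥bis P6·P3 via (14.73,29.72): [(20.3023, 53.3803) (7.2958, 34.9034) (15.0417, 29.5026) (27, 34.2443) (27, 52.5776)]  |A|=298.3744
6. ⊥bis P6·P4 via (20.24,46.05): [(15.4015, 46.4183) (7.2958, 34.9034) (15.0417, 29.5026) (27, 34.2443) (27, 45.5355)]  |A|=232.2534
7. ⊥bis P6·P5 via (18.91,24.545): [(15.4015, 46.4183) (7.2958, 34.9034) (15.0417, 29.5026) (27, 34.2443) (27, 45.5355)]  |A|=232.2534
8. ⊥bis P6·P7 via (19.525,39.305): [(10.4061, 39.3218) (7.2958, 34.9034) (15.0417, 29.5026) (27, 34.2443) (27, 39.2912)]  |A|=137.0859
9. ⊥bis P6·P8 via (16.04,38.27): [(16.5423, 39.3105) (12.622, 31.1898) (15.0417, 29.5026) (27, 34.2443) (27, 39.2912)]  |A|=94.6068
10. ⊥bis P6·P9 via (14.065,23.29): [(16.5423, 39.3105) (12.622, 31.1898) (15.0417, 29.5026) (27, 34.2443) (27, 39.2912)]  |A|=94.6068
11. canonical 5-gon: [(16.5423, 39.3105) (12.622, 31.1898) (15.0417, 29.5026) (27, 34.2443) (27, 39.2912)]
12. shoelace: 94.6068

Area of P6's cell: 94.6068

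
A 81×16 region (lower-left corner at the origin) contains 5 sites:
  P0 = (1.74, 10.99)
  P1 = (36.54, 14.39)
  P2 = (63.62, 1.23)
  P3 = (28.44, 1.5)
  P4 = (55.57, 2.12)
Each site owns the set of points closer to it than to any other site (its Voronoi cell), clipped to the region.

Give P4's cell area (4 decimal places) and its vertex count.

Area of P4's cell: 229.1662 (5 vertices)

1. box [0,81]×[0,16]: [(0, 0) (81, 0) (81, 16) (0, 16)]
2. ⊥bis P4·P0 via (28.655,6.555): [(27.5749, 0) (81, 0) (81, 16) (30.2113, 16)]  |A|=833.7103
3. ⊥bis P4·P1 via (46.055,8.255): [(40.7324, 0) (81, 0) (81, 16) (51.0488, 16)]  |A|=561.7507
4. ⊥bis P4·P2 via (59.595,1.675): [(40.7324, 0) (59.4098, 0) (61.1788, 16) (51.0488, 16)]  |A|=230.4592
5. ⊥bis P4·P3 via (42.005,1.81): [(42.0014, 1.9681) (42.0464, 0) (59.4098, 0) (61.1788, 16) (51.0488, 16)]  |A|=229.1662
6. canonical 5-gon: [(42.0014, 1.9681) (42.0464, 0) (59.4098, 0) (61.1788, 16) (51.0488, 16)]
7. shoelace: 229.1662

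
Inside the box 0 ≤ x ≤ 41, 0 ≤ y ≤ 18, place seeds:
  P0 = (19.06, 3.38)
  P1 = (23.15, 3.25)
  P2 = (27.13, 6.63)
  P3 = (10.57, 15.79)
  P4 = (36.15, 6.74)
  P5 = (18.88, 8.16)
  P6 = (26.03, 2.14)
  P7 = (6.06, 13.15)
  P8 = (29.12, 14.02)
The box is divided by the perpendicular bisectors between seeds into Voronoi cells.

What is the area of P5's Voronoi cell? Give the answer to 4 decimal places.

1. box [0,41]×[0,18]: [(0, 0) (41, 0) (41, 18) (0, 18)]
2. ⊥bis P5·P0 via (18.97,5.77): [(0, 5.0556) (41, 6.5996) (41, 18) (0, 18)]  |A|=499.0678
3. ⊥bis P5·P1 via (21.015,5.705): [(0, 5.0556) (21.1857, 5.8534) (35.1528, 18) (0, 18)]  |A|=350.6104
4. ⊥bis P5·P2 via (23.005,7.395): [(0, 5.0556) (21.1857, 5.8534) (23.014, 7.4434) (24.9717, 18) (0, 18)]  |A|=296.8718
5. ⊥bis P5·P3 via (14.725,11.975): [(8.6717, 5.3822) (21.1857, 5.8534) (23.014, 7.4434) (24.9717, 18) (20.257, 18)]  |A|=112.9479
6. ⊥bis P5·P4 via (27.515,7.45): [(8.6717, 5.3822) (21.1857, 5.8534) (23.014, 7.4434) (24.9717, 18) (20.257, 18)]  |A|=112.9479
7. ⊥bis P5·P6 via (22.455,5.15): [(8.6717, 5.3822) (21.1857, 5.8534) (23.014, 7.4434) (24.9717, 18) (20.257, 18)]  |A|=112.9479
8. ⊥bis P5·P7 via (12.47,10.655): [(11.7025, 8.6831) (10.4436, 5.4489) (21.1857, 5.8534) (23.014, 7.4434) (24.9717, 18) (20.257, 18)]  |A|=110.1245
9. ⊥bis P5·P8 via (24,11.09): [(20.1268, 17.8582) (11.7025, 8.6831) (10.4436, 5.4489) (21.1857, 5.8534) (23.014, 7.4434) (23.7661, 11.4988)]  |A|=94.1267
10. canonical 6-gon: [(20.1268, 17.8582) (11.7025, 8.6831) (10.4436, 5.4489) (21.1857, 5.8534) (23.014, 7.4434) (23.7661, 11.4988)]
11. shoelace: 94.1267

Area of P5's cell: 94.1267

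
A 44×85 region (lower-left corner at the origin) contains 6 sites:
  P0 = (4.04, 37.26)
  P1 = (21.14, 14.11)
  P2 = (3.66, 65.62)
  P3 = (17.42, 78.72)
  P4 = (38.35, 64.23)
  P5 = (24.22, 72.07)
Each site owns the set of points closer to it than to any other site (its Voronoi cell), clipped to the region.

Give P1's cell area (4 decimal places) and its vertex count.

Area of P1's cell: 1337.3251 (5 vertices)

1. box [0,44]×[0,85]: [(0, 0) (44, 0) (44, 85) (0, 85)]
2. ⊥bis P1·P0 via (12.59,25.685): [(0, 16.3853) (0, 0) (44, 0) (44, 48.8863)]  |A|=1435.9752
3. ⊥bis P1·P2 via (12.4,39.865): [(0, 16.3853) (0, 0) (44, 0) (44, 48.8863)]  |A|=1435.9752
4. ⊥bis P1·P3 via (19.28,46.415): [(42.4612, 47.7497) (0, 16.3853) (0, 0) (44, 0) (44, 47.8383)]  |A|=1435.1688
5. ⊥bis P1·P4 via (29.745,39.17): [(30.4966, 38.9119) (0, 16.3853) (0, 0) (44, 0) (44, 34.2752)]  |A|=1337.3251
6. ⊥bis P1·P5 via (22.68,43.09): [(30.4966, 38.9119) (0, 16.3853) (0, 0) (44, 0) (44, 34.2752)]  |A|=1337.3251
7. canonical 5-gon: [(30.4966, 38.9119) (0, 16.3853) (0, 0) (44, 0) (44, 34.2752)]
8. shoelace: 1337.3251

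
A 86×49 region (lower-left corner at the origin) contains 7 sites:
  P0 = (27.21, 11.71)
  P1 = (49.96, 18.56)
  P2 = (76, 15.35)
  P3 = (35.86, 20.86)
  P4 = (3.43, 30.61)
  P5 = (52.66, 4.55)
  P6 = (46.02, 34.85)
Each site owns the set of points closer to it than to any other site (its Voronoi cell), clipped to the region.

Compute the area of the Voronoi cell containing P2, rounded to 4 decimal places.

Area of P2's cell: 939.3236

1. box [0,86]×[0,49]: [(0, 0) (86, 0) (86, 49) (0, 49)]
2. ⊥bis P2·P0 via (51.605,13.53): [(52.6144, 0) (86, 0) (86, 49) (48.9587, 49)]  |A|=1725.4577
3. ⊥bis P2·P1 via (62.98,16.955): [(60.8899, 0) (86, 0) (86, 49) (66.9302, 49)]  |A|=1082.4058
4. ⊥bis P2·P3 via (55.93,18.105): [(60.8899, 0) (86, 0) (86, 49) (66.9302, 49)]  |A|=1082.4058
5. ⊥bis P2·P4 via (39.715,22.98): [(60.8899, 0) (86, 0) (86, 49) (66.9302, 49)]  |A|=1082.4058
6. ⊥bis P2·P5 via (64.33,9.95): [(62.5821, 13.7274) (68.9341, 0) (86, 0) (86, 49) (66.9302, 49)]  |A|=1027.193
7. ⊥bis P2·P6 via (61.01,25.1): [(64.6795, 30.7416) (62.5821, 13.7274) (68.9341, 0) (86, 0) (86, 49) (76.5554, 49)]  |A|=939.3236
8. canonical 6-gon: [(64.6795, 30.7416) (62.5821, 13.7274) (68.9341, 0) (86, 0) (86, 49) (76.5554, 49)]
9. shoelace: 939.3236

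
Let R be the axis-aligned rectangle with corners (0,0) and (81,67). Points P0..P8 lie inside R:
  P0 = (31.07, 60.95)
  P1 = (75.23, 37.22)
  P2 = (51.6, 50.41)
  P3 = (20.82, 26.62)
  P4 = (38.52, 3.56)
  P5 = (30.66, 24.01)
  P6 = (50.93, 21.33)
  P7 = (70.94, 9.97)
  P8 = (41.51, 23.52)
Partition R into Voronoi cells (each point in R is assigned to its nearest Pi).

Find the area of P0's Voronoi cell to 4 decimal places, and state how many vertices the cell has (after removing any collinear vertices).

1. box [0,81]×[0,67]: [(0, 0) (81, 0) (81, 67) (0, 67)]
2. ⊥bis P0·P1 via (53.15,49.085): [(0, 0) (26.7735, 0) (62.7769, 67) (0, 67)]  |A|=2999.9371
3. ⊥bis P0·P2 via (41.335,55.68): [(0, 0) (12.7492, 0) (47.1466, 67) (0, 67)]  |A|=2006.5092
4. ⊥bis P0·P3 via (25.945,43.785): [(0, 51.5315) (33.9943, 41.3817) (47.1466, 67) (0, 67)]  |A|=866.8296
5. ⊥bis P0·P4 via (34.795,32.255): [(0, 51.5315) (33.9943, 41.3817) (47.1466, 67) (0, 67)]  |A|=866.8296
6. ⊥bis P0·P5 via (30.865,42.48): [(0, 51.5315) (30.2946, 42.4863) (34.5373, 42.4392) (47.1466, 67) (0, 67)]  |A|=864.5734
7. ⊥bis P0·P6 via (41,41.14): [(0, 51.5315) (30.2946, 42.4863) (34.5373, 42.4392) (47.1466, 67) (0, 67)]  |A|=864.5734
8. ⊥bis P0·P7 via (51.005,35.46): [(0, 51.5315) (30.2946, 42.4863) (34.5373, 42.4392) (47.1466, 67) (0, 67)]  |A|=864.5734
9. ⊥bis P0·P8 via (36.29,42.235): [(0, 51.5315) (30.2946, 42.4863) (34.5373, 42.4392) (47.1466, 67) (0, 67)]  |A|=864.5734
10. canonical 5-gon: [(0, 51.5315) (30.2946, 42.4863) (34.5373, 42.4392) (47.1466, 67) (0, 67)]
11. shoelace: 864.5734

Area of P0's cell: 864.5734 (5 vertices)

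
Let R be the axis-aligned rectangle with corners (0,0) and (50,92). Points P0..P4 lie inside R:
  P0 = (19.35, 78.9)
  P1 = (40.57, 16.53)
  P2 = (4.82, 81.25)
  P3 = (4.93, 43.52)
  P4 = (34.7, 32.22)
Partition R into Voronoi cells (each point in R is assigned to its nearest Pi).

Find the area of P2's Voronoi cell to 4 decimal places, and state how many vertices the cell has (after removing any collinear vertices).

Area of P2's cell: 344.0978 (4 vertices)

1. box [0,50]×[0,92]: [(0, 0) (50, 0) (50, 92) (0, 92)]
2. ⊥bis P2·P0 via (12.085,80.075): [(0, 5.3537) (14.0137, 92) (0, 92)]  |A|=607.1168
3. ⊥bis P2·P1 via (22.695,48.89): [(0, 36.3537) (5.5056, 39.3949) (14.0137, 92) (0, 92)]  |A|=521.7793
4. ⊥bis P2·P3 via (4.875,62.385): [(0, 62.3708) (9.226, 62.3977) (14.0137, 92) (0, 92)]  |A|=344.0978
5. ⊥bis P2·P4 via (19.76,56.735): [(0, 62.3708) (9.226, 62.3977) (14.0137, 92) (0, 92)]  |A|=344.0978
6. canonical 4-gon: [(0, 62.3708) (9.226, 62.3977) (14.0137, 92) (0, 92)]
7. shoelace: 344.0978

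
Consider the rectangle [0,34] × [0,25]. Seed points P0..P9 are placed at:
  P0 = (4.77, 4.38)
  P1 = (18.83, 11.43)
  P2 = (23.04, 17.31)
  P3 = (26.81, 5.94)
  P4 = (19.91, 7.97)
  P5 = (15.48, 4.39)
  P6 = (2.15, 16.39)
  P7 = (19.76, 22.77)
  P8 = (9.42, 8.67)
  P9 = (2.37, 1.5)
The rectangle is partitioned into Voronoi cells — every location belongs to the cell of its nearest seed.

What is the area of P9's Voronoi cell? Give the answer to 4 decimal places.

Area of P9's cell: 20.9923

1. box [0,34]×[0,25]: [(0, 0) (34, 0) (34, 25) (0, 25)]
2. ⊥bis P9·P0 via (3.57,2.94): [(0, 5.915) (0, 0) (7.098, 0)]  |A|=20.9923
3. ⊥bis P9·P1 via (10.6,6.465): [(0, 5.915) (0, 0) (7.098, 0)]  |A|=20.9923
4. ⊥bis P9·P2 via (12.705,9.405): [(0, 5.915) (0, 0) (7.098, 0)]  |A|=20.9923
5. ⊥bis P9·P3 via (14.59,3.72): [(0, 5.915) (0, 0) (7.098, 0)]  |A|=20.9923
6. ⊥bis P9·P4 via (11.14,4.735): [(0, 5.915) (0, 0) (7.098, 0)]  |A|=20.9923
7. ⊥bis P9·P5 via (8.925,2.945): [(0, 5.915) (0, 0) (7.098, 0)]  |A|=20.9923
8. ⊥bis P9·P6 via (2.26,8.945): [(0, 5.915) (0, 0) (7.098, 0)]  |A|=20.9923
9. ⊥bis P9·P7 via (11.065,12.135): [(0, 5.915) (0, 0) (7.098, 0)]  |A|=20.9923
10. ⊥bis P9·P8 via (5.895,5.085): [(0, 5.915) (0, 0) (7.098, 0)]  |A|=20.9923
11. canonical 3-gon: [(0, 5.915) (0, 0) (7.098, 0)]
12. shoelace: 20.9923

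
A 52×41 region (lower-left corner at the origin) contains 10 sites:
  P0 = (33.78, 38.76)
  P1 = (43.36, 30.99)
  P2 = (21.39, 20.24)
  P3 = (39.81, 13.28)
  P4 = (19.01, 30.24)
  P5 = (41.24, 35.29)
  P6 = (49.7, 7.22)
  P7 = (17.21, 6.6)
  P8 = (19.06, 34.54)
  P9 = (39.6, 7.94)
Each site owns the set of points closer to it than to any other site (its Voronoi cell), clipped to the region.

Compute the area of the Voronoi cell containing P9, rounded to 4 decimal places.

1. box [0,52]×[0,41]: [(0, 0) (52, 0) (52, 41) (0, 41)]
2. ⊥bis P9·P0 via (36.69,23.35): [(0, 16.4215) (0, 0) (52, 0) (52, 26.2411)]  |A|=1109.2285
3. ⊥bis P9·P1 via (41.48,19.465): [(27.8719, 21.6848) (0, 16.4215) (0, 0) (52, 0) (52, 17.7489)]  |A|=1006.7784
4. ⊥bis P9·P2 via (30.495,14.09): [(34.8555, 20.5456) (20.9779, 0) (52, 0) (52, 17.7489)]  |A|=470.8331
5. ⊥bis P9·P3 via (39.705,10.61): [(28.4436, 11.0529) (20.9779, 0) (52, 0) (52, 10.1265)]  |A|=290.7138
6. ⊥bis P9·P4 via (29.305,19.09): [(28.4436, 11.0529) (20.9779, 0) (52, 0) (52, 10.1265)]  |A|=290.7138
7. ⊥bis P9·P5 via (40.42,21.615): [(28.4436, 11.0529) (20.9779, 0) (52, 0) (52, 10.1265)]  |A|=290.7138
8. ⊥bis P9·P6 via (44.65,7.58): [(44.8516, 10.4076) (28.4436, 11.0529) (20.9779, 0) (44.1096, 0)]  |A|=213.4597
9. ⊥bis P9·P7 via (28.405,7.27): [(44.8516, 10.4076) (28.4436, 11.0529) (28.2002, 10.6925) (28.8401, 0) (44.1096, 0)]  |A|=171.4261
10. ⊥bis P9·P8 via (29.33,21.24): [(44.8516, 10.4076) (28.4436, 11.0529) (28.2002, 10.6925) (28.8401, 0) (44.1096, 0)]  |A|=171.4261
11. canonical 5-gon: [(44.8516, 10.4076) (28.4436, 11.0529) (28.2002, 10.6925) (28.8401, 0) (44.1096, 0)]
12. shoelace: 171.4261

Area of P9's cell: 171.4261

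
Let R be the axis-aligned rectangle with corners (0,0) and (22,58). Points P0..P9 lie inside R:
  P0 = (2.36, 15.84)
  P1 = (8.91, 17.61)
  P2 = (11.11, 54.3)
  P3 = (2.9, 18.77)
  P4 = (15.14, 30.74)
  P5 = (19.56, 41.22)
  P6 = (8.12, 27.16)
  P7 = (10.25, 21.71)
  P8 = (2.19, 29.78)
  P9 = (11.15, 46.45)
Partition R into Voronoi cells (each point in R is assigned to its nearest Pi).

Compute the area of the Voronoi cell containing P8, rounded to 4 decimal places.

1. box [0,22]×[0,58]: [(0, 0) (22, 0) (22, 58) (0, 58)]
2. ⊥bis P8·P0 via (2.275,22.81): [(0, 22.7823) (22, 23.0505) (22, 58) (0, 58)]  |A|=771.8391
3. ⊥bis P8·P1 via (5.55,23.695): [(0, 22.7823) (3.985, 22.8309) (22, 32.7783) (22, 58) (0, 58)]  |A|=684.2164
4. ⊥bis P8·P2 via (6.65,42.04): [(0, 44.4592) (0, 22.7823) (3.985, 22.8309) (22, 32.7783) (22, 36.4559)]  |A|=298.2822
5. ⊥bis P8·P3 via (2.545,24.275): [(0, 44.4592) (0, 24.1109) (7.1366, 24.5711) (22, 32.7783) (22, 36.4559)]  |A|=290.1503
6. ⊥bis P8·P4 via (8.665,30.26): [(7.8234, 41.6131) (0, 44.4592) (0, 24.1109) (7.1366, 24.5711) (9.01, 25.6056)]  |A|=155.8577
7. ⊥bis P8·P5 via (10.875,35.5): [(7.947, 39.9458) (6.5418, 42.0794) (0, 44.4592) (0, 24.1109) (7.1366, 24.5711) (9.01, 25.6056)]  |A|=154.818
8. ⊥bis P8·P6 via (5.155,28.47): [(8.2743, 35.5301) (7.947, 39.9458) (6.5418, 42.0794) (0, 44.4592) (0, 24.1109) (3.3237, 24.3252)]  |A|=124.3882
9. ⊥bis P8·P7 via (6.22,25.745): [(8.2743, 35.5301) (7.947, 39.9458) (6.5418, 42.0794) (0, 44.4592) (0, 24.1109) (3.3237, 24.3252)]  |A|=124.3882
10. ⊥bis P8·P9 via (6.67,38.115): [(8.2743, 35.5301) (8.1413, 37.3242) (0, 41.7001) (0, 24.1109) (3.3237, 24.3252)]  |A|=97.8718
11. canonical 5-gon: [(8.2743, 35.5301) (8.1413, 37.3242) (0, 41.7001) (0, 24.1109) (3.3237, 24.3252)]
12. shoelace: 97.8718

Area of P8's cell: 97.8718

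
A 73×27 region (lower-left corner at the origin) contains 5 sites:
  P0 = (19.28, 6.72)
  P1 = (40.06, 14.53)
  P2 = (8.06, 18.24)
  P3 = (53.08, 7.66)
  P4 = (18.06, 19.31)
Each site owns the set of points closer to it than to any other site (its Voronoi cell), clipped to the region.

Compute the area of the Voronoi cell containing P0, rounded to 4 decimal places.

1. box [0,73]×[0,27]: [(0, 0) (73, 0) (73, 27) (0, 27)]
2. ⊥bis P0·P1 via (29.67,10.625): [(0, 0) (33.6633, 0) (23.5156, 27) (0, 27)]  |A|=771.9153
3. ⊥bis P0·P2 via (13.67,12.48): [(0.8563, 0) (33.6633, 0) (24.8722, 23.3905)]  |A|=383.6858
4. ⊥bis P0·P3 via (36.18,7.19): [(0.8563, 0) (33.6633, 0) (24.8722, 23.3905)]  |A|=383.6858
5. ⊥bis P0·P4 via (18.67,13.015): [(13.7276, 12.5361) (0.8563, 0) (33.6633, 0) (28.4168, 13.9595)]  |A|=311.8963
6. canonical 4-gon: [(13.7276, 12.5361) (0.8563, 0) (33.6633, 0) (28.4168, 13.9595)]
7. shoelace: 311.8963

Area of P0's cell: 311.8963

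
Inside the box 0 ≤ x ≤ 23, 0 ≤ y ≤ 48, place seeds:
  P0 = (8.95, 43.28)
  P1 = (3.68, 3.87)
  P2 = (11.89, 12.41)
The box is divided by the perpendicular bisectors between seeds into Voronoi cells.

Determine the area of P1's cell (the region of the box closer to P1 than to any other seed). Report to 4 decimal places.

1. box [0,23]×[0,48]: [(0, 0) (23, 0) (23, 48) (0, 48)]
2. ⊥bis P1·P0 via (6.315,23.575): [(0, 24.4195) (0, 0) (23, 0) (23, 21.3438)]  |A|=526.2779
3. ⊥bis P1·P2 via (7.785,8.14): [(0, 15.6242) (0, 0) (16.2522, 0)]  |A|=126.9635
4. canonical 3-gon: [(0, 15.6242) (0, 0) (16.2522, 0)]
5. shoelace: 126.9635

Area of P1's cell: 126.9635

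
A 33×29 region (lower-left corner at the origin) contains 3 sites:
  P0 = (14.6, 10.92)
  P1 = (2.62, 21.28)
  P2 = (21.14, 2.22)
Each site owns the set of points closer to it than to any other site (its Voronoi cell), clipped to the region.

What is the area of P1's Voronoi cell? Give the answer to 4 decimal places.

Area of P1's cell: 225.8847

1. box [0,33]×[0,29]: [(0, 0) (33, 0) (33, 29) (0, 29)]
2. ⊥bis P1·P0 via (8.61,16.1): [(0, 6.1436) (19.7656, 29) (0, 29)]  |A|=225.8847
3. ⊥bis P1·P2 via (11.88,11.75): [(0, 6.1436) (19.7656, 29) (0, 29)]  |A|=225.8847
4. canonical 3-gon: [(0, 6.1436) (19.7656, 29) (0, 29)]
5. shoelace: 225.8847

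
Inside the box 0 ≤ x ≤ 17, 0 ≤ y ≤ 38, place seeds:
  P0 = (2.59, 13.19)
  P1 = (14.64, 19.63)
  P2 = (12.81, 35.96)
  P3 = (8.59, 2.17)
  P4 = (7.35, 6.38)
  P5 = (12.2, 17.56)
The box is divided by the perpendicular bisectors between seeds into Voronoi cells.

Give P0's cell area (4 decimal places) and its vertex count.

Area of P0's cell: 106.9474 (4 vertices)

1. box [0,17]×[0,38]: [(0, 0) (17, 0) (17, 38) (0, 38)]
2. ⊥bis P0·P1 via (8.615,16.41): [(0, 32.5297) (0, 0) (17, 0) (17, 0.7207)]  |A|=282.628
3. ⊥bis P0·P2 via (7.7,24.575): [(3.163, 26.6114) (0, 28.031) (0, 0) (17, 0) (17, 0.7207)]  |A|=275.5135
4. ⊥bis P0·P3 via (5.59,7.68): [(11.5472, 10.9235) (3.163, 26.6114) (0, 28.031) (0, 4.6364)]  |A|=153.93
5. ⊥bis P0·P4 via (4.97,9.785): [(10.2014, 13.4416) (3.163, 26.6114) (0, 28.031) (0, 6.3111)]  |A|=126.6188
6. ⊥bis P0·P5 via (7.395,15.375): [(8.739, 12.4194) (2.0604, 27.1063) (0, 28.031) (0, 6.3111)]  |A|=106.9474
7. canonical 4-gon: [(8.739, 12.4194) (2.0604, 27.1063) (0, 28.031) (0, 6.3111)]
8. shoelace: 106.9474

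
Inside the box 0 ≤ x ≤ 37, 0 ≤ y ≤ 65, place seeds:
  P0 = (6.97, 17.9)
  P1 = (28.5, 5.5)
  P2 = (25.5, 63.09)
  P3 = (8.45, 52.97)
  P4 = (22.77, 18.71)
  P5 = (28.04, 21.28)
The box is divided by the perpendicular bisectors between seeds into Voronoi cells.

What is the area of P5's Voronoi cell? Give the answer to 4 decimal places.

Area of P5's cell: 412.0383

1. box [0,37]×[0,65]: [(0, 0) (37, 0) (37, 65) (0, 65)]
2. ⊥bis P5·P0 via (17.505,19.59): [(20.6476, 0) (37, 0) (37, 65) (10.2204, 65)]  |A|=1401.7895
3. ⊥bis P5·P1 via (28.27,13.39): [(18.5451, 13.1065) (37, 13.6445) (37, 65) (10.2204, 65)]  |A|=1168.7239
4. ⊥bis P5·P2 via (26.77,42.185): [(14.0048, 41.4095) (18.5451, 13.1065) (37, 13.6445) (37, 42.8065)]  |A|=597.6796
5. ⊥bis P5·P3 via (18.245,37.125): [(26.3934, 42.1621) (15.0126, 35.1268) (18.5451, 13.1065) (37, 13.6445) (37, 42.8065)]  |A|=558.3836
6. ⊥bis P5·P4 via (25.405,19.995): [(26.3934, 42.1621) (17.3278, 36.558) (28.621, 13.4002) (37, 13.6445) (37, 42.8065)]  |A|=412.0383
7. canonical 5-gon: [(26.3934, 42.1621) (17.3278, 36.558) (28.621, 13.4002) (37, 13.6445) (37, 42.8065)]
8. shoelace: 412.0383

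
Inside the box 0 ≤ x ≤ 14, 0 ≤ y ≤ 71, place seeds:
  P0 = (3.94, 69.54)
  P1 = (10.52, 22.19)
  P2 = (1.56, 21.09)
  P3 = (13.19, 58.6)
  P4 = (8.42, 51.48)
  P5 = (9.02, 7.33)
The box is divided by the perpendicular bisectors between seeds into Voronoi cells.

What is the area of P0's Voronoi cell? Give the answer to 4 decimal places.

Area of P0's cell: 111.6810

1. box [0,14]×[0,71]: [(0, 0) (14, 0) (14, 71) (0, 71)]
2. ⊥bis P0·P1 via (7.23,45.865): [(0, 44.8603) (14, 46.8058) (14, 71) (0, 71)]  |A|=352.3375
3. ⊥bis P0·P2 via (2.75,45.315): [(0, 45.4501) (3.1358, 45.296) (14, 46.8058) (14, 71) (0, 71)]  |A|=351.4127
4. ⊥bis P0·P3 via (8.565,64.07): [(0, 56.8281) (14, 68.6654) (14, 71) (0, 71)]  |A|=115.5454
5. ⊥bis P0·P4 via (6.18,60.51): [(0, 58.977) (3.5967, 59.8692) (14, 68.6654) (14, 71) (0, 71)]  |A|=111.681
6. ⊥bis P0·P5 via (6.48,38.435): [(0, 58.977) (3.5967, 59.8692) (14, 68.6654) (14, 71) (0, 71)]  |A|=111.681
7. canonical 5-gon: [(0, 58.977) (3.5967, 59.8692) (14, 68.6654) (14, 71) (0, 71)]
8. shoelace: 111.681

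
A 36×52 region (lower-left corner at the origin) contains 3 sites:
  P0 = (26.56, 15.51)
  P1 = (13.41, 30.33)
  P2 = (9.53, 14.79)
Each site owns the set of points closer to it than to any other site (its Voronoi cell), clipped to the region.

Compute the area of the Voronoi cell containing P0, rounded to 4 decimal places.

1. box [0,36]×[0,52]: [(0, 0) (36, 0) (36, 52) (0, 52)]
2. ⊥bis P0·P1 via (19.985,22.92): [(0, 5.187) (0, 0) (36, 0) (36, 37.1303)]  |A|=761.7125
3. ⊥bis P0·P2 via (18.045,15.15): [(17.7985, 20.9799) (18.6855, 0) (36, 0) (36, 37.1303)]  |A|=519.5417
4. canonical 4-gon: [(17.7985, 20.9799) (18.6855, 0) (36, 0) (36, 37.1303)]
5. shoelace: 519.5417

Area of P0's cell: 519.5417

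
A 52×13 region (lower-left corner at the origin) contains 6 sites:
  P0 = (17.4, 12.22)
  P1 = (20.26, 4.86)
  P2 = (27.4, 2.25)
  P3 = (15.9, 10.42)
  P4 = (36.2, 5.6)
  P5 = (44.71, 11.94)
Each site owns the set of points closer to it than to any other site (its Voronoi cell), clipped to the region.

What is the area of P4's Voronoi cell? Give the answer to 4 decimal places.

Area of P4's cell: 147.2434

1. box [0,52]×[0,13]: [(0, 0) (52, 0) (52, 13) (0, 13)]
2. ⊥bis P4·P0 via (26.8,8.91): [(23.6625, 0) (52, 0) (52, 13) (28.2402, 13)]  |A|=338.6322
3. ⊥bis P4·P1 via (28.23,5.23): [(27.9125, 12.0693) (28.4728, 0) (52, 0) (52, 13) (28.2402, 13)]  |A|=309.6039
4. ⊥bis P4·P2 via (31.8,3.925): [(33.2942, 0) (52, 0) (52, 13) (28.3453, 13)]  |A|=275.3433
5. ⊥bis P4·P3 via (26.05,8.01): [(33.2942, 0) (52, 0) (52, 13) (28.3453, 13)]  |A|=275.3433
6. ⊥bis P4·P5 via (40.455,8.77): [(33.2942, 0) (46.9887, 0) (37.3036, 13) (28.3453, 13)]  |A|=147.2434
7. canonical 4-gon: [(33.2942, 0) (46.9887, 0) (37.3036, 13) (28.3453, 13)]
8. shoelace: 147.2434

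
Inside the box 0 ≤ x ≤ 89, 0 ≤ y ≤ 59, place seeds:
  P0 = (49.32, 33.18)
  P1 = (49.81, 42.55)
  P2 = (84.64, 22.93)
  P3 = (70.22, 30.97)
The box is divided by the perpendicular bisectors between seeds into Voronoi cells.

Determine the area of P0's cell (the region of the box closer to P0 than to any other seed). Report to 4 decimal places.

1. box [0,89]×[0,59]: [(0, 0) (89, 0) (89, 59) (0, 59)]
2. ⊥bis P0·P1 via (49.565,37.865): [(0, 40.457) (0, 0) (89, 0) (89, 35.8028)]  |A|=3393.5586
3. ⊥bis P0·P2 via (66.98,28.055): [(69.524, 36.8213) (0, 40.457) (0, 0) (58.8383, 0)]  |A|=2489.6161
4. ⊥bis P0·P3 via (59.77,32.075): [(60.3228, 37.3024) (0, 40.457) (0, 0) (56.3783, 0)]  |A|=2271.7627
5. canonical 4-gon: [(60.3228, 37.3024) (0, 40.457) (0, 0) (56.3783, 0)]
6. shoelace: 2271.7627

Area of P0's cell: 2271.7627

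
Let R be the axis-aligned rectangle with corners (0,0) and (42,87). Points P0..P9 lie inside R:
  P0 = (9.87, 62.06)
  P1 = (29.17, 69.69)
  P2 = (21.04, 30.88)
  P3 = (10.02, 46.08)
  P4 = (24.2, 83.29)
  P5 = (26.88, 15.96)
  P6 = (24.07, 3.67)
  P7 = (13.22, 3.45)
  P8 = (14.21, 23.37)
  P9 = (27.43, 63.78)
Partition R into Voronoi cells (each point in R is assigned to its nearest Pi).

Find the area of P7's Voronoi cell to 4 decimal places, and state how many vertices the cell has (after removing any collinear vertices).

1. box [0,42]×[0,87]: [(0, 0) (42, 0) (42, 87) (0, 87)]
2. ⊥bis P7·P0 via (11.545,32.755): [(0, 32.0951) (0, 0) (42, 0) (42, 34.4957)]  |A|=1398.4078
3. ⊥bis P7·P1 via (21.195,36.57): [(32.148, 33.9326) (0, 32.0951) (0, 0) (42, 0) (42, 31.5603)]  |A|=1383.9481
4. ⊥bis P7·P2 via (17.13,17.165): [(0, 22.0486) (0, 0) (42, 0) (42, 10.0748)]  |A|=674.5916
5. ⊥bis P7·P3 via (11.62,24.765): [(0, 22.0486) (0, 0) (42, 0) (42, 10.0748)]  |A|=674.5916
6. ⊥bis P7·P4 via (18.71,43.37): [(0, 22.0486) (0, 0) (42, 0) (42, 10.0748)]  |A|=674.5916
7. ⊥bis P7·P5 via (20.05,9.705): [(11.8358, 18.6743) (0, 22.0486) (0, 0) (28.938, 0)]  |A|=400.6795
8. ⊥bis P7·P6 via (18.645,3.56): [(18.4858, 11.413) (11.8358, 18.6743) (0, 22.0486) (0, 0) (18.7172, 0)]  |A|=342.3545
9. ⊥bis P7·P8 via (13.715,13.41): [(18.4858, 11.413) (16.7972, 13.2568) (0, 14.0916) (0, 0) (18.7172, 0)]  |A|=251.8375
10. ⊥bis P7·P9 via (20.325,33.615): [(18.4858, 11.413) (16.7972, 13.2568) (0, 14.0916) (0, 0) (18.7172, 0)]  |A|=251.8375
11. canonical 5-gon: [(18.4858, 11.413) (16.7972, 13.2568) (0, 14.0916) (0, 0) (18.7172, 0)]
12. shoelace: 251.8375

Area of P7's cell: 251.8375 (5 vertices)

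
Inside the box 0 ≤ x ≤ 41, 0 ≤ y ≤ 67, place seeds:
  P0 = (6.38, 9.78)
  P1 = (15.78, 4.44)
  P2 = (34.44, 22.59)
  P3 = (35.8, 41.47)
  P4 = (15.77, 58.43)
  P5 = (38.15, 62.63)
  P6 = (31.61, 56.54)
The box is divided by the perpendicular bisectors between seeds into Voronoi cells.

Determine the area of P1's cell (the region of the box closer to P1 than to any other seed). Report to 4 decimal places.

Area of P1's cell: 316.1951

1. box [0,41]×[0,67]: [(0, 0) (41, 0) (41, 67) (0, 67)]
2. ⊥bis P1·P0 via (11.08,7.11): [(7.0409, 0) (41, 0) (41, 59.7782)]  |A|=1015.0059
3. ⊥bis P1·P2 via (25.11,13.515): [(18.55, 20.2594) (7.0409, 0) (38.2556, 0)]  |A|=316.1951
4. ⊥bis P1·P3 via (25.79,22.955): [(18.55, 20.2594) (7.0409, 0) (38.2556, 0)]  |A|=316.1951
5. ⊥bis P1·P4 via (15.775,31.435): [(18.55, 20.2594) (7.0409, 0) (38.2556, 0)]  |A|=316.1951
6. ⊥bis P1·P5 via (26.965,33.535): [(18.55, 20.2594) (7.0409, 0) (38.2556, 0)]  |A|=316.1951
7. ⊥bis P1·P6 via (23.695,30.49): [(18.55, 20.2594) (7.0409, 0) (38.2556, 0)]  |A|=316.1951
8. canonical 3-gon: [(18.55, 20.2594) (7.0409, 0) (38.2556, 0)]
9. shoelace: 316.1951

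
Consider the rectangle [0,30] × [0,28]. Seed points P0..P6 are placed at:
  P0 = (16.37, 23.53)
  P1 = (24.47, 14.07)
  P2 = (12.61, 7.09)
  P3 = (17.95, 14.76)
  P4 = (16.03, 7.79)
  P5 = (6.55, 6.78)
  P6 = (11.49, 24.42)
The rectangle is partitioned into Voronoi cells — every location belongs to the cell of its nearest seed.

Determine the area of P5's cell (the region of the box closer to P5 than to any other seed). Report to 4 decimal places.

Area of P5's cell: 160.0908

1. box [0,30]×[0,28]: [(0, 0) (30, 0) (30, 28) (0, 28)]
2. ⊥bis P5·P0 via (11.46,15.155): [(0, 21.8736) (0, 0) (30, 0) (30, 4.2856)]  |A|=392.3883
3. ⊥bis P5·P1 via (15.51,10.425): [(14.2516, 13.5184) (0, 21.8736) (0, 0) (19.751, 0)]  |A|=289.3676
4. ⊥bis P5·P2 via (9.58,6.935): [(9.0884, 16.5454) (0, 21.8736) (0, 0) (9.9348, 0)]  |A|=181.5853
5. ⊥bis P5·P3 via (12.25,10.77): [(9.1578, 15.1874) (7.5939, 17.4216) (0, 21.8736) (0, 0) (9.9348, 0)]  |A|=180.6009
6. ⊥bis P5·P4 via (11.29,7.285): [(9.1578, 15.1874) (7.5939, 17.4216) (0, 21.8736) (0, 0) (9.9348, 0)]  |A|=180.6009
7. ⊥bis P5·P6 via (9.02,15.6): [(9.1578, 15.1874) (8.8322, 15.6526) (0, 18.126) (0, 0) (9.9348, 0)]  |A|=160.0908
8. canonical 5-gon: [(9.1578, 15.1874) (8.8322, 15.6526) (0, 18.126) (0, 0) (9.9348, 0)]
9. shoelace: 160.0908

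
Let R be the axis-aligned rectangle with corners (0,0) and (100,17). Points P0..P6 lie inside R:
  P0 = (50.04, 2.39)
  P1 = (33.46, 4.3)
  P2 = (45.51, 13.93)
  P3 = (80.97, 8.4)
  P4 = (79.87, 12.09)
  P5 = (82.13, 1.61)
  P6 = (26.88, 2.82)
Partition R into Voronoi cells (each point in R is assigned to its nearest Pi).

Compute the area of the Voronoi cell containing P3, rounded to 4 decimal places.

Area of P3's cell: 196.7457

1. box [0,100]×[0,17]: [(0, 0) (100, 0) (100, 17) (0, 17)]
2. ⊥bis P3·P0 via (65.505,5.395): [(66.5533, 0) (100, 0) (100, 17) (63.25, 17)]  |A|=596.6716
3. ⊥bis P3·P1 via (57.215,6.35): [(66.5533, 0) (100, 0) (100, 17) (63.25, 17)]  |A|=596.6716
4. ⊥bis P3·P2 via (63.24,11.165): [(63.7493, 14.4307) (66.5533, 0) (100, 0) (100, 17) (64.15, 17)]  |A|=595.5155
5. ⊥bis P3·P4 via (80.42,10.245): [(65.4308, 5.7767) (66.5533, 0) (100, 0) (100, 16.0819)]  |A|=374.5737
6. ⊥bis P3·P5 via (81.55,5.005): [(65.4308, 5.7767) (66.0939, 2.3645) (100, 8.157) (100, 16.0819)]  |A|=196.7457
7. ⊥bis P3·P6 via (53.925,5.61): [(65.4308, 5.7767) (66.0939, 2.3645) (100, 8.157) (100, 16.0819)]  |A|=196.7457
8. canonical 4-gon: [(65.4308, 5.7767) (66.0939, 2.3645) (100, 8.157) (100, 16.0819)]
9. shoelace: 196.7457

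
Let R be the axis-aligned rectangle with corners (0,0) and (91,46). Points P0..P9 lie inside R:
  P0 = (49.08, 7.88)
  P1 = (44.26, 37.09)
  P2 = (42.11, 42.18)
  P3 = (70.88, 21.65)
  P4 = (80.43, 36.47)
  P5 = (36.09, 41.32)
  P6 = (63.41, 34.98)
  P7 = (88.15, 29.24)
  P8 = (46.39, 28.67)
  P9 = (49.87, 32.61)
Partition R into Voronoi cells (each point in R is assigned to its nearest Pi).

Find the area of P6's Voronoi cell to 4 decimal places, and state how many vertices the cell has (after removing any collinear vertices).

1. box [0,91]×[0,46]: [(0, 0) (91, 0) (91, 46) (0, 46)]
2. ⊥bis P6·P0 via (56.245,21.43): [(91, 3.0522) (91, 46) (9.7798, 46)]  |A|=1744.1166
3. ⊥bis P6·P1 via (53.835,36.035): [(52.4471, 23.4383) (91, 3.0522) (91, 46) (54.933, 46)]  |A|=1234.7496
4. ⊥bis P6·P2 via (52.76,38.58): [(54.7709, 44.5288) (52.4471, 23.4383) (91, 3.0522) (91, 46) (55.2682, 46)]  |A|=1234.503
5. ⊥bis P6·P3 via (67.145,28.315): [(54.7709, 44.5288) (52.4471, 23.4383) (55.5318, 21.8071) (91, 41.6831) (91, 46) (55.2682, 46)]  |A|=549.419
6. ⊥bis P6·P4 via (71.92,35.725): [(54.7709, 44.5288) (52.4471, 23.4383) (55.5318, 21.8071) (72.3151, 31.2123) (71.0205, 46) (55.2682, 46)]  |A|=361.3626
7. ⊥bis P6·P5 via (49.75,38.15): [(54.7709, 44.5288) (52.4471, 23.4383) (55.5318, 21.8071) (72.3151, 31.2123) (71.0205, 46) (55.2682, 46)]  |A|=361.3626
8. ⊥bis P6·P7 via (75.78,32.11): [(54.7709, 44.5288) (52.4471, 23.4383) (55.5318, 21.8071) (72.3151, 31.2123) (71.0205, 46) (55.2682, 46)]  |A|=361.3626
9. ⊥bis P6·P8 via (54.9,31.825): [(54.7709, 44.5288) (53.7214, 35.004) (58.0838, 23.2372) (72.3151, 31.2123) (71.0205, 46) (55.2682, 46)]  |A|=324.3505
10. ⊥bis P6·P9 via (56.64,33.795): [(54.7709, 44.5288) (54.7671, 44.4949) (58.4519, 23.4435) (72.3151, 31.2123) (71.0205, 46) (55.2682, 46)]  |A|=293.2424
11. canonical 6-gon: [(54.7709, 44.5288) (54.7671, 44.4949) (58.4519, 23.4435) (72.3151, 31.2123) (71.0205, 46) (55.2682, 46)]
12. shoelace: 293.2424

Area of P6's cell: 293.2424 (6 vertices)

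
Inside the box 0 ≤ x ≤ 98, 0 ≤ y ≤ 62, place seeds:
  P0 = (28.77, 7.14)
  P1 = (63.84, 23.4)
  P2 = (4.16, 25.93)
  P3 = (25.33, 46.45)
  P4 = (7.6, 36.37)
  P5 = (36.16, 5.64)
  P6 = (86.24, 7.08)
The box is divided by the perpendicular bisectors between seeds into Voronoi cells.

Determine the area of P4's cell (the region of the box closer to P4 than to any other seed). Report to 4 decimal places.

Area of P4's cell: 463.8774

1. box [0,98]×[0,62]: [(0, 0) (98, 0) (98, 62) (0, 62)]
2. ⊥bis P4·P0 via (18.185,21.755): [(0, 8.5844) (73.7524, 62) (0, 62)]  |A|=1969.7635
3. ⊥bis P4·P1 via (35.72,29.885): [(0, 8.5844) (36.9852, 35.3712) (43.1263, 62) (0, 62)]  |A|=1561.9954
4. ⊥bis P4·P2 via (5.88,31.15): [(0, 33.0875) (23.253, 25.4256) (36.9852, 35.3712) (43.1263, 62) (0, 62)]  |A|=1277.1101
5. ⊥bis P4·P3 via (16.465,41.41): [(0, 33.0875) (23.253, 25.4256) (24.8819, 26.6053) (4.759, 62) (0, 62)]  |A|=463.8774
6. ⊥bis P4·P5 via (21.88,21.005): [(0, 33.0875) (23.253, 25.4256) (24.8819, 26.6053) (4.759, 62) (0, 62)]  |A|=463.8774
7. ⊥bis P4·P6 via (46.92,21.725): [(0, 33.0875) (23.253, 25.4256) (24.8819, 26.6053) (4.759, 62) (0, 62)]  |A|=463.8774
8. canonical 5-gon: [(0, 33.0875) (23.253, 25.4256) (24.8819, 26.6053) (4.759, 62) (0, 62)]
9. shoelace: 463.8774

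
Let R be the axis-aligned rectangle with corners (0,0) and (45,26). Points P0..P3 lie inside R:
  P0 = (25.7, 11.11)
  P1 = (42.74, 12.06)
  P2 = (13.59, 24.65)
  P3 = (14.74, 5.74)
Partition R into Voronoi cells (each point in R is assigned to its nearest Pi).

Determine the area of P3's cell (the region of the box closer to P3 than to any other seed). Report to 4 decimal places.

Area of P3's cell: 307.5239

1. box [0,45]×[0,26]: [(0, 0) (45, 0) (45, 26) (0, 26)]
2. ⊥bis P3·P0 via (20.22,8.425): [(0, 0) (24.3479, 0) (11.6089, 26) (0, 26)]  |A|=467.4388
3. ⊥bis P3·P1 via (28.74,8.9): [(0, 0) (24.3479, 0) (11.6089, 26) (0, 26)]  |A|=467.4388
4. ⊥bis P3·P2 via (14.165,15.195): [(0, 14.3336) (0, 0) (24.3479, 0) (16.8237, 15.3567)]  |A|=307.5239
5. canonical 4-gon: [(0, 14.3336) (0, 0) (24.3479, 0) (16.8237, 15.3567)]
6. shoelace: 307.5239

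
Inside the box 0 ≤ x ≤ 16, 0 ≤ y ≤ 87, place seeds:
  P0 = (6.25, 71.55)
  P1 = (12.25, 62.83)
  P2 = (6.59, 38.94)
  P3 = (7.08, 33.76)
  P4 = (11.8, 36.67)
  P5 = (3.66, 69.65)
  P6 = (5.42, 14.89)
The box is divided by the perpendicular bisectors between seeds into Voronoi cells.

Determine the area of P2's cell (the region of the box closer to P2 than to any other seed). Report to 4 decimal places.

Area of P2's cell: 179.8162

1. box [0,16]×[0,87]: [(0, 0) (16, 0) (16, 87) (0, 87)]
2. ⊥bis P2·P0 via (6.42,55.245): [(0, 55.1781) (0, 0) (16, 0) (16, 55.3449)]  |A|=884.1836
3. ⊥bis P2·P1 via (9.42,50.885): [(0, 53.1168) (0, 0) (16, 0) (16, 49.3261)]  |A|=819.5428
4. ⊥bis P2·P3 via (6.835,36.35): [(0, 53.1168) (0, 35.7034) (16, 37.217) (16, 49.3261)]  |A|=236.1796
5. ⊥bis P2·P4 via (9.195,37.805): [(14.3818, 49.7095) (0, 53.1168) (0, 35.7034) (8.6353, 36.5203)]  |A|=179.8162
6. ⊥bis P2·P5 via (5.125,54.295): [(14.3818, 49.7095) (0, 53.1168) (0, 35.7034) (8.6353, 36.5203)]  |A|=179.8162
7. ⊥bis P2·P6 via (6.005,26.915): [(14.3818, 49.7095) (0, 53.1168) (0, 35.7034) (8.6353, 36.5203)]  |A|=179.8162
8. canonical 4-gon: [(14.3818, 49.7095) (0, 53.1168) (0, 35.7034) (8.6353, 36.5203)]
9. shoelace: 179.8162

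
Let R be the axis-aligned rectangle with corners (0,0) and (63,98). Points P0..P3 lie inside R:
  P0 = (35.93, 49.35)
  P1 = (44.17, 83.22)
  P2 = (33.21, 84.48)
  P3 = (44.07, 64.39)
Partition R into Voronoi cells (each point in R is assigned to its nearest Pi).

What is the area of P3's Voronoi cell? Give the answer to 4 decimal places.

1. box [0,63]×[0,98]: [(0, 0) (63, 0) (63, 98) (0, 98)]
2. ⊥bis P3·P0 via (40,56.87): [(0, 78.5189) (63, 44.4219) (63, 98) (0, 98)]  |A|=2301.3649
3. ⊥bis P3·P1 via (44.12,73.805): [(8.3589, 73.9949) (63, 44.4219) (63, 73.7047)]  |A|=800.0245
4. ⊥bis P3·P2 via (38.64,74.435): [(37.5392, 73.8399) (23.0834, 66.0256) (63, 44.4219) (63, 73.7047)]  |A|=684.8923
5. canonical 4-gon: [(37.5392, 73.8399) (23.0834, 66.0256) (63, 44.4219) (63, 73.7047)]
6. shoelace: 684.8923

Area of P3's cell: 684.8923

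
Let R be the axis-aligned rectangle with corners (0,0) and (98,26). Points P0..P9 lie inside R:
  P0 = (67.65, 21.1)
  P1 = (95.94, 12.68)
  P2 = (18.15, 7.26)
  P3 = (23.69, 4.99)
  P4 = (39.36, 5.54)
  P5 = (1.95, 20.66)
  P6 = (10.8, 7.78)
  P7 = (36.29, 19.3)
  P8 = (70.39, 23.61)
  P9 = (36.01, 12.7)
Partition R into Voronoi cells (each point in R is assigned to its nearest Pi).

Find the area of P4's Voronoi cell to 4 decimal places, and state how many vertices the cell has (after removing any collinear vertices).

Area of P4's cell: 296.0540 (5 vertices)

1. box [0,98]×[0,26]: [(0, 0) (98, 0) (98, 26) (0, 26)]
2. ⊥bis P4·P0 via (53.505,13.32): [(0, 0) (60.8312, 0) (46.5308, 26) (0, 26)]  |A|=1395.7061
3. ⊥bis P4·P1 via (67.65,9.11): [(0, 0) (60.8312, 0) (46.5308, 26) (0, 26)]  |A|=1395.7061
4. ⊥bis P4·P2 via (28.755,6.4): [(28.236, 0) (60.8312, 0) (46.5308, 26) (30.3444, 26)]  |A|=634.1604
5. ⊥bis P4·P3 via (31.525,5.265): [(31.7098, 0) (60.8312, 0) (46.5308, 26) (30.7972, 26)]  |A|=583.1149
6. ⊥bis P4·P5 via (20.655,13.1): [(31.7098, 0) (60.8312, 0) (46.5308, 26) (30.7972, 26)]  |A|=583.1149
7. ⊥bis P4·P6 via (25.08,6.66): [(31.7098, 0) (60.8312, 0) (46.5308, 26) (30.7972, 26)]  |A|=583.1149
8. ⊥bis P4·P7 via (37.825,12.42): [(31.3248, 10.9697) (31.7098, 0) (60.8312, 0) (52.2321, 15.6344)]  |A|=343.2193
9. ⊥bis P4·P8 via (54.875,14.575): [(31.3248, 10.9697) (31.7098, 0) (60.8312, 0) (52.2321, 15.6344)]  |A|=343.2193
10. ⊥bis P4·P9 via (37.685,9.12): [(51.0396, 15.3683) (31.4914, 6.2222) (31.7098, 0) (60.8312, 0) (52.2321, 15.6344)]  |A|=296.054
11. canonical 5-gon: [(51.0396, 15.3683) (31.4914, 6.2222) (31.7098, 0) (60.8312, 0) (52.2321, 15.6344)]
12. shoelace: 296.054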